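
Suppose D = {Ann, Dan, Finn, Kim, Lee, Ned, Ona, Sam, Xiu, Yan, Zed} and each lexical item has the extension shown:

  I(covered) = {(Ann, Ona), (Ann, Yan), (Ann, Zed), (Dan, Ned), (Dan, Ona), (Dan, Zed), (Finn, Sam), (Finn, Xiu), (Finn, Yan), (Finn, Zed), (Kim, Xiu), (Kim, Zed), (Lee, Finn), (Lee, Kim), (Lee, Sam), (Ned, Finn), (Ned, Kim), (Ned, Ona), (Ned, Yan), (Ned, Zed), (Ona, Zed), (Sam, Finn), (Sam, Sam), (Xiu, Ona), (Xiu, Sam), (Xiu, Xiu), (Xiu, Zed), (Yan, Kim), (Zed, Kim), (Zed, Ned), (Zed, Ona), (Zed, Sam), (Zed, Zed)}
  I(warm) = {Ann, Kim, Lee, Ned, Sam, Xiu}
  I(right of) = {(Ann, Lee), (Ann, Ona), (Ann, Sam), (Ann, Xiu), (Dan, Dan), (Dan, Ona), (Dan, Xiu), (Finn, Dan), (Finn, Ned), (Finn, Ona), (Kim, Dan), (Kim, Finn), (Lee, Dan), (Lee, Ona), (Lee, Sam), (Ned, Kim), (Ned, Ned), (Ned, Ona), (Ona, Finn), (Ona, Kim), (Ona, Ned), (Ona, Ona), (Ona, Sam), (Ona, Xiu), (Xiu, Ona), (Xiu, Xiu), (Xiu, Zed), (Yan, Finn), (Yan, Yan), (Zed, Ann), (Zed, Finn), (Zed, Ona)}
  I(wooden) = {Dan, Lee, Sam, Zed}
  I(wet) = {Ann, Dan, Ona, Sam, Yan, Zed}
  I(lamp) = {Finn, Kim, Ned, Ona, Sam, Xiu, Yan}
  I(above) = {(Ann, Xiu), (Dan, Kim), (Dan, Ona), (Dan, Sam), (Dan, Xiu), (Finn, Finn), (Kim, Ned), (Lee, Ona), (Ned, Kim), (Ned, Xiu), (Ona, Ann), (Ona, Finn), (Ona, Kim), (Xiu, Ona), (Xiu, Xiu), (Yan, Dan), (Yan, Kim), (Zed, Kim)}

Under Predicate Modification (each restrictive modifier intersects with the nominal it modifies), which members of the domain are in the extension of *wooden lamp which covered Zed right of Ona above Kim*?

{}

⟦which covered Zed⟧ = {x : ⟨x, Zed⟩ ∈ ⟦covered⟧} = {Ann, Dan, Finn, Kim, Ned, Ona, Xiu, Zed}
⟦right of Ona⟧ = {x : ⟨x, Ona⟩ ∈ ⟦right of⟧} = {Ann, Dan, Finn, Lee, Ned, Ona, Xiu, Zed}
⟦above Kim⟧ = {x : ⟨x, Kim⟩ ∈ ⟦above⟧} = {Dan, Ned, Ona, Yan, Zed}
⟦lamp⟧ = {Finn, Kim, Ned, Ona, Sam, Xiu, Yan}
… ∩ ⟦which covered Zed⟧ = {Finn, Kim, Ned, Ona, Sam, Xiu, Yan} ∩ {Ann, Dan, Finn, Kim, Ned, Ona, Xiu, Zed} = {Finn, Kim, Ned, Ona, Xiu}
… ∩ ⟦right of Ona⟧ = {Finn, Kim, Ned, Ona, Xiu} ∩ {Ann, Dan, Finn, Lee, Ned, Ona, Xiu, Zed} = {Finn, Ned, Ona, Xiu}
… ∩ ⟦above Kim⟧ = {Finn, Ned, Ona, Xiu} ∩ {Dan, Ned, Ona, Yan, Zed} = {Ned, Ona}
… ∩ ⟦wooden⟧ = {Ned, Ona} ∩ {Dan, Lee, Sam, Zed} = ∅
So ⟦wooden lamp which covered Zed right of Ona above Kim⟧ = {}.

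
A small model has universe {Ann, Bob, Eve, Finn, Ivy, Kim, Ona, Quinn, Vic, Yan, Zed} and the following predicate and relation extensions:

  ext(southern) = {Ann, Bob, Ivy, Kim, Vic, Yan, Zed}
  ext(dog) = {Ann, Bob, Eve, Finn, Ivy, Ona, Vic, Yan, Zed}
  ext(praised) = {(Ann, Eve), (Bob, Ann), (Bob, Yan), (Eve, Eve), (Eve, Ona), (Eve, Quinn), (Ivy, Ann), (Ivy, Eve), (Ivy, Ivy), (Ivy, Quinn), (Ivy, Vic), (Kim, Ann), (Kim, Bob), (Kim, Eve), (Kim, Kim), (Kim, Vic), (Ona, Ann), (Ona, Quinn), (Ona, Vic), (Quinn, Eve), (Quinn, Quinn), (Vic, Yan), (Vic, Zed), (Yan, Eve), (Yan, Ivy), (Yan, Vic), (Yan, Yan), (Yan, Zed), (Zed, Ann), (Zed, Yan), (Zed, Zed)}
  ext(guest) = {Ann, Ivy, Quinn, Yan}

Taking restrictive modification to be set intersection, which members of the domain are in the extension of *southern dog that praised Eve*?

⟦that praised Eve⟧ = {x : ⟨x, Eve⟩ ∈ ⟦praised⟧} = {Ann, Eve, Ivy, Kim, Quinn, Yan}
⟦dog⟧ = {Ann, Bob, Eve, Finn, Ivy, Ona, Vic, Yan, Zed}
… ∩ ⟦that praised Eve⟧ = {Ann, Bob, Eve, Finn, Ivy, Ona, Vic, Yan, Zed} ∩ {Ann, Eve, Ivy, Kim, Quinn, Yan} = {Ann, Eve, Ivy, Yan}
… ∩ ⟦southern⟧ = {Ann, Eve, Ivy, Yan} ∩ {Ann, Bob, Ivy, Kim, Vic, Yan, Zed} = {Ann, Ivy, Yan}
So ⟦southern dog that praised Eve⟧ = {Ann, Ivy, Yan}.

{Ann, Ivy, Yan}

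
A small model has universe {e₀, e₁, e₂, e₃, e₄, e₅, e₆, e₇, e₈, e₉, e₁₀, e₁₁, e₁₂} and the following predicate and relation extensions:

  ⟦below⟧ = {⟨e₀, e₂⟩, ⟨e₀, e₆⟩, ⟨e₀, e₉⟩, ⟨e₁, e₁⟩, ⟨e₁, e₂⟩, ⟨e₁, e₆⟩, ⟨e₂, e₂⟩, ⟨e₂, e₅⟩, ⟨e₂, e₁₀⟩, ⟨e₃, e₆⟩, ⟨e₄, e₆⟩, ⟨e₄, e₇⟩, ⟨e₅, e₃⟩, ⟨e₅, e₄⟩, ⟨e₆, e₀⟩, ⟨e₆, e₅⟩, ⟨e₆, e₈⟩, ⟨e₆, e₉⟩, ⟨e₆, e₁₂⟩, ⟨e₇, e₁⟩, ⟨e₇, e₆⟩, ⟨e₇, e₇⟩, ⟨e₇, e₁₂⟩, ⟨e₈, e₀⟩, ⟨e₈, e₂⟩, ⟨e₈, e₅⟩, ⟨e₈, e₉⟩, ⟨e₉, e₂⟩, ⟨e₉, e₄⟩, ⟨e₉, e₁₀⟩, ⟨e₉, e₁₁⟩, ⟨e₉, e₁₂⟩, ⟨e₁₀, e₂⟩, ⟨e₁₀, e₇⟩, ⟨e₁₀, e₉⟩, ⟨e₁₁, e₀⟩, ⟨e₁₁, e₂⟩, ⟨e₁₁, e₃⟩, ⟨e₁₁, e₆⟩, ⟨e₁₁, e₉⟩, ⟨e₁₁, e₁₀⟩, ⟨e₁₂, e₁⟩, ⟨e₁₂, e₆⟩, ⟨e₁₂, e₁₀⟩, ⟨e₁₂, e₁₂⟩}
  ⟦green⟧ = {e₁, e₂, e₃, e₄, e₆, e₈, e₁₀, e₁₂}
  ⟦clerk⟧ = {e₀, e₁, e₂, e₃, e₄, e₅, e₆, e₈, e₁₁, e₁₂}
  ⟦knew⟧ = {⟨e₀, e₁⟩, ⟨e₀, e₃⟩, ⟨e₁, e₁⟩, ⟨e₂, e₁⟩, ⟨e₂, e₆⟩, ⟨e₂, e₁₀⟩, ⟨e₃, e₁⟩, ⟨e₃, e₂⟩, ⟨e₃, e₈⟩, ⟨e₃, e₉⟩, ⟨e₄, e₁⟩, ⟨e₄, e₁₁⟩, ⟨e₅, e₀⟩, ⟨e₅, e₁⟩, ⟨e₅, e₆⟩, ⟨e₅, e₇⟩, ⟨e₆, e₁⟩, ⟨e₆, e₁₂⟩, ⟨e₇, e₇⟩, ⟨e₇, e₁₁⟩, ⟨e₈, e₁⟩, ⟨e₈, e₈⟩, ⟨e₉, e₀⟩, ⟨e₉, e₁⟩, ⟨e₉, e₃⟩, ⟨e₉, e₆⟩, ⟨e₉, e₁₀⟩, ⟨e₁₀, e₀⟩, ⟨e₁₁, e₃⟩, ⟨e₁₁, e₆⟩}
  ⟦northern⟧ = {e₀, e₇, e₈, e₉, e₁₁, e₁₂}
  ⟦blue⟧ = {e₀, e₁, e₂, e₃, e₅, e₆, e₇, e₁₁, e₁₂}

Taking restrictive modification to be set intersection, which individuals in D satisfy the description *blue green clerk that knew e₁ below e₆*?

{e₁, e₃}

⟦that knew e₁⟧ = {x : ⟨x, e₁⟩ ∈ ⟦knew⟧} = {e₀, e₁, e₂, e₃, e₄, e₅, e₆, e₈, e₉}
⟦below e₆⟧ = {x : ⟨x, e₆⟩ ∈ ⟦below⟧} = {e₀, e₁, e₃, e₄, e₇, e₁₁, e₁₂}
⟦clerk⟧ = {e₀, e₁, e₂, e₃, e₄, e₅, e₆, e₈, e₁₁, e₁₂}
… ∩ ⟦that knew e₁⟧ = {e₀, e₁, e₂, e₃, e₄, e₅, e₆, e₈, e₁₁, e₁₂} ∩ {e₀, e₁, e₂, e₃, e₄, e₅, e₆, e₈, e₉} = {e₀, e₁, e₂, e₃, e₄, e₅, e₆, e₈}
… ∩ ⟦below e₆⟧ = {e₀, e₁, e₂, e₃, e₄, e₅, e₆, e₈} ∩ {e₀, e₁, e₃, e₄, e₇, e₁₁, e₁₂} = {e₀, e₁, e₃, e₄}
… ∩ ⟦blue⟧ = {e₀, e₁, e₃, e₄} ∩ {e₀, e₁, e₂, e₃, e₅, e₆, e₇, e₁₁, e₁₂} = {e₀, e₁, e₃}
… ∩ ⟦green⟧ = {e₀, e₁, e₃} ∩ {e₁, e₂, e₃, e₄, e₆, e₈, e₁₀, e₁₂} = {e₁, e₃}
So ⟦blue green clerk that knew e₁ below e₆⟧ = {e₁, e₃}.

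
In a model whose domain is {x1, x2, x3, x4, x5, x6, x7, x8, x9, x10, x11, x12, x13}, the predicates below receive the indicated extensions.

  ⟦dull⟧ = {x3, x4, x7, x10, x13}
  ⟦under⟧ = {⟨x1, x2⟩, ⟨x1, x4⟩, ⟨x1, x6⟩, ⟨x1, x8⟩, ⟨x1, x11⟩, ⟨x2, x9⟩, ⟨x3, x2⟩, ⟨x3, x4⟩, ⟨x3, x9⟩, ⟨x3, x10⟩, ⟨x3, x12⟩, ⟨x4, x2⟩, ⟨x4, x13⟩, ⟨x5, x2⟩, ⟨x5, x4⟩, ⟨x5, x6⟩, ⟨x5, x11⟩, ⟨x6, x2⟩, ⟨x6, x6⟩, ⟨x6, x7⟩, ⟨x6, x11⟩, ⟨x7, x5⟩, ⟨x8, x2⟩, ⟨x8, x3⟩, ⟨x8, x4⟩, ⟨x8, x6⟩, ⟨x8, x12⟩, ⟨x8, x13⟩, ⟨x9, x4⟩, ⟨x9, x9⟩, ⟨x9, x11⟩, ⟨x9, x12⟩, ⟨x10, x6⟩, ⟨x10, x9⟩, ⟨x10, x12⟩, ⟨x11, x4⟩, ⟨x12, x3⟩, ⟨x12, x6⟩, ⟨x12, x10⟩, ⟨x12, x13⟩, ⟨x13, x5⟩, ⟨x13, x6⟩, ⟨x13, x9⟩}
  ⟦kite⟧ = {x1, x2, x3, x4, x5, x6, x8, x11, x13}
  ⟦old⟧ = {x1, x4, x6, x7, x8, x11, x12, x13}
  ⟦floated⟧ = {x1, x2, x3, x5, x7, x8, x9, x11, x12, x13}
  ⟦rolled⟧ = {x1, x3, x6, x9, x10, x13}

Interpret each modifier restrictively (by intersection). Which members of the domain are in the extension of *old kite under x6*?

{x1, x6, x8, x13}

⟦under x6⟧ = {x : ⟨x, x6⟩ ∈ ⟦under⟧} = {x1, x5, x6, x8, x10, x12, x13}
⟦kite⟧ = {x1, x2, x3, x4, x5, x6, x8, x11, x13}
… ∩ ⟦under x6⟧ = {x1, x2, x3, x4, x5, x6, x8, x11, x13} ∩ {x1, x5, x6, x8, x10, x12, x13} = {x1, x5, x6, x8, x13}
… ∩ ⟦old⟧ = {x1, x5, x6, x8, x13} ∩ {x1, x4, x6, x7, x8, x11, x12, x13} = {x1, x6, x8, x13}
So ⟦old kite under x6⟧ = {x1, x6, x8, x13}.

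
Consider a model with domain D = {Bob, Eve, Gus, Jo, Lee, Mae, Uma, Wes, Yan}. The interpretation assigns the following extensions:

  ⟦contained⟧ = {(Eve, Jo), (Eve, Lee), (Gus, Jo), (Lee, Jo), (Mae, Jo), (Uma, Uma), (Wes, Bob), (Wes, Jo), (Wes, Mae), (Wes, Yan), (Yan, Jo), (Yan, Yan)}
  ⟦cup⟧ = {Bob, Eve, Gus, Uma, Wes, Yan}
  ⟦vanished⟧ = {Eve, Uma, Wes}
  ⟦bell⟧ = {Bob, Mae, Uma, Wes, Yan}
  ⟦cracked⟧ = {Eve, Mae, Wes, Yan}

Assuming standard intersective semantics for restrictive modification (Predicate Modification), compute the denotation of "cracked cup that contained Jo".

⟦that contained Jo⟧ = {x : ⟨x, Jo⟩ ∈ ⟦contained⟧} = {Eve, Gus, Lee, Mae, Wes, Yan}
⟦cup⟧ = {Bob, Eve, Gus, Uma, Wes, Yan}
… ∩ ⟦that contained Jo⟧ = {Bob, Eve, Gus, Uma, Wes, Yan} ∩ {Eve, Gus, Lee, Mae, Wes, Yan} = {Eve, Gus, Wes, Yan}
… ∩ ⟦cracked⟧ = {Eve, Gus, Wes, Yan} ∩ {Eve, Mae, Wes, Yan} = {Eve, Wes, Yan}
So ⟦cracked cup that contained Jo⟧ = {Eve, Wes, Yan}.

{Eve, Wes, Yan}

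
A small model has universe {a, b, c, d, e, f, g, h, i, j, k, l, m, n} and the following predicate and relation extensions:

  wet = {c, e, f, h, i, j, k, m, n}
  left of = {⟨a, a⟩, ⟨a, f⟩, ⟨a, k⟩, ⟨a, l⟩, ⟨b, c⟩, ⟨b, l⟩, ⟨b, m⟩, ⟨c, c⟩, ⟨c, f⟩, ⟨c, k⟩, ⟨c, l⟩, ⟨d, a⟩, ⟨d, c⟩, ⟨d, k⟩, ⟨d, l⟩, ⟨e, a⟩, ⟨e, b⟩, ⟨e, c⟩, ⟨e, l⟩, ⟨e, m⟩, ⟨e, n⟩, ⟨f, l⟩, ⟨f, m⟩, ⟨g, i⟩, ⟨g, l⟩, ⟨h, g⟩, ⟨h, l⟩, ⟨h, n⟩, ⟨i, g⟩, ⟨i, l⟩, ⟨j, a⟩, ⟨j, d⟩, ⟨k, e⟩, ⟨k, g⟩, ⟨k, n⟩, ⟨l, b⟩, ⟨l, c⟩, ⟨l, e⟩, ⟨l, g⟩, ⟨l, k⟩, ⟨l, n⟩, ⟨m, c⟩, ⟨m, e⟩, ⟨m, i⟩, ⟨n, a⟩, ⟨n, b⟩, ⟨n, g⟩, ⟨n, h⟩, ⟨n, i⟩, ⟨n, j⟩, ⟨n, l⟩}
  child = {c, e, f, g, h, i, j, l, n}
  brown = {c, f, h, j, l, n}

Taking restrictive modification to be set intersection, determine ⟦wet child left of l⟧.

⟦left of l⟧ = {x : ⟨x, l⟩ ∈ ⟦left of⟧} = {a, b, c, d, e, f, g, h, i, n}
⟦child⟧ = {c, e, f, g, h, i, j, l, n}
… ∩ ⟦left of l⟧ = {c, e, f, g, h, i, j, l, n} ∩ {a, b, c, d, e, f, g, h, i, n} = {c, e, f, g, h, i, n}
… ∩ ⟦wet⟧ = {c, e, f, g, h, i, n} ∩ {c, e, f, h, i, j, k, m, n} = {c, e, f, h, i, n}
So ⟦wet child left of l⟧ = {c, e, f, h, i, n}.

{c, e, f, h, i, n}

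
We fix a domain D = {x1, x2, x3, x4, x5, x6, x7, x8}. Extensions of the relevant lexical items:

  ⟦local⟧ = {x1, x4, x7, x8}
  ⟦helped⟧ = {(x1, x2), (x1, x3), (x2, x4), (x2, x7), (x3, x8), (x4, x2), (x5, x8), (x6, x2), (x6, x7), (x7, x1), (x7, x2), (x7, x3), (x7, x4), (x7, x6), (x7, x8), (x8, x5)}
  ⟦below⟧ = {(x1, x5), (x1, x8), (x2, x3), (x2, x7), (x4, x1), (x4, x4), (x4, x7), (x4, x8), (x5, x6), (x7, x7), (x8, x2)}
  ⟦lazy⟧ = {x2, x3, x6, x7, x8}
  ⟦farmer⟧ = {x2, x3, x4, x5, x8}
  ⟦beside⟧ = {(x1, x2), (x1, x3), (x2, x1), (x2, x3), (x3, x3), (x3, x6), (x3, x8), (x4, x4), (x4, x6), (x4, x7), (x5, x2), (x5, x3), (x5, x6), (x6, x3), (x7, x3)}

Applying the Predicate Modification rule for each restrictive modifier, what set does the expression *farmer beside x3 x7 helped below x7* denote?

⟦beside x3⟧ = {x : ⟨x, x3⟩ ∈ ⟦beside⟧} = {x1, x2, x3, x5, x6, x7}
⟦x7 helped⟧ = {x : ⟨x7, x⟩ ∈ ⟦helped⟧} = {x1, x2, x3, x4, x6, x8}
⟦below x7⟧ = {x : ⟨x, x7⟩ ∈ ⟦below⟧} = {x2, x4, x7}
⟦farmer⟧ = {x2, x3, x4, x5, x8}
… ∩ ⟦beside x3⟧ = {x2, x3, x4, x5, x8} ∩ {x1, x2, x3, x5, x6, x7} = {x2, x3, x5}
… ∩ ⟦x7 helped⟧ = {x2, x3, x5} ∩ {x1, x2, x3, x4, x6, x8} = {x2, x3}
… ∩ ⟦below x7⟧ = {x2, x3} ∩ {x2, x4, x7} = {x2}
So ⟦farmer beside x3 x7 helped below x7⟧ = {x2}.

{x2}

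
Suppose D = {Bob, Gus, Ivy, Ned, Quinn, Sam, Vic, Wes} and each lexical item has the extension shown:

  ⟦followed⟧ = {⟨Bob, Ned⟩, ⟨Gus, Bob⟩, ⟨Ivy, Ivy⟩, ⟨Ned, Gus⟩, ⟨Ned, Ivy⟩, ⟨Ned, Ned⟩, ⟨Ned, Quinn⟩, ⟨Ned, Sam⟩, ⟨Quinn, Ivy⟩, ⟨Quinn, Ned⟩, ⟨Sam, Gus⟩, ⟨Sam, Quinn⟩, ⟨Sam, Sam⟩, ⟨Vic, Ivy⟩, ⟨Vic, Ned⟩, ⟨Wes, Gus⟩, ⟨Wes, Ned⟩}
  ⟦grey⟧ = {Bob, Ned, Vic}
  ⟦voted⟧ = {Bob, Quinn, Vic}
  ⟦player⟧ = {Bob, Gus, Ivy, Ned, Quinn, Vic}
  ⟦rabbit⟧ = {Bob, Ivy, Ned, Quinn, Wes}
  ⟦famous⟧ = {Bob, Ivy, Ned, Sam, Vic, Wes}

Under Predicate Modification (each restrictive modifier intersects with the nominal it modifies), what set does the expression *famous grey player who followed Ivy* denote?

{Ned, Vic}

⟦who followed Ivy⟧ = {x : ⟨x, Ivy⟩ ∈ ⟦followed⟧} = {Ivy, Ned, Quinn, Vic}
⟦player⟧ = {Bob, Gus, Ivy, Ned, Quinn, Vic}
… ∩ ⟦who followed Ivy⟧ = {Bob, Gus, Ivy, Ned, Quinn, Vic} ∩ {Ivy, Ned, Quinn, Vic} = {Ivy, Ned, Quinn, Vic}
… ∩ ⟦famous⟧ = {Ivy, Ned, Quinn, Vic} ∩ {Bob, Ivy, Ned, Sam, Vic, Wes} = {Ivy, Ned, Vic}
… ∩ ⟦grey⟧ = {Ivy, Ned, Vic} ∩ {Bob, Ned, Vic} = {Ned, Vic}
So ⟦famous grey player who followed Ivy⟧ = {Ned, Vic}.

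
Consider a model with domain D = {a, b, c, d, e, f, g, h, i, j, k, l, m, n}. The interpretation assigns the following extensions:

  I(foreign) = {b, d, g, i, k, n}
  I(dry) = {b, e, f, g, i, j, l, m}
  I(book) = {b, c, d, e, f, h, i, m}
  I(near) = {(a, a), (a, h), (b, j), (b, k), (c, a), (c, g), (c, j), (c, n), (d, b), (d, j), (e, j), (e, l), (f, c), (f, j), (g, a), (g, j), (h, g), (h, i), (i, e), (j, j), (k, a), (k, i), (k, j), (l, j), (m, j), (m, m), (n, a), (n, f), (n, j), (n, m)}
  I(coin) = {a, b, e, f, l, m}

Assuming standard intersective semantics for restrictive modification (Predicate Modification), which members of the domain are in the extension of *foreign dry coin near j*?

{b}

⟦near j⟧ = {x : ⟨x, j⟩ ∈ ⟦near⟧} = {b, c, d, e, f, g, j, k, l, m, n}
⟦coin⟧ = {a, b, e, f, l, m}
… ∩ ⟦near j⟧ = {a, b, e, f, l, m} ∩ {b, c, d, e, f, g, j, k, l, m, n} = {b, e, f, l, m}
… ∩ ⟦foreign⟧ = {b, e, f, l, m} ∩ {b, d, g, i, k, n} = {b}
… ∩ ⟦dry⟧ = {b} ∩ {b, e, f, g, i, j, l, m} = {b}
So ⟦foreign dry coin near j⟧ = {b}.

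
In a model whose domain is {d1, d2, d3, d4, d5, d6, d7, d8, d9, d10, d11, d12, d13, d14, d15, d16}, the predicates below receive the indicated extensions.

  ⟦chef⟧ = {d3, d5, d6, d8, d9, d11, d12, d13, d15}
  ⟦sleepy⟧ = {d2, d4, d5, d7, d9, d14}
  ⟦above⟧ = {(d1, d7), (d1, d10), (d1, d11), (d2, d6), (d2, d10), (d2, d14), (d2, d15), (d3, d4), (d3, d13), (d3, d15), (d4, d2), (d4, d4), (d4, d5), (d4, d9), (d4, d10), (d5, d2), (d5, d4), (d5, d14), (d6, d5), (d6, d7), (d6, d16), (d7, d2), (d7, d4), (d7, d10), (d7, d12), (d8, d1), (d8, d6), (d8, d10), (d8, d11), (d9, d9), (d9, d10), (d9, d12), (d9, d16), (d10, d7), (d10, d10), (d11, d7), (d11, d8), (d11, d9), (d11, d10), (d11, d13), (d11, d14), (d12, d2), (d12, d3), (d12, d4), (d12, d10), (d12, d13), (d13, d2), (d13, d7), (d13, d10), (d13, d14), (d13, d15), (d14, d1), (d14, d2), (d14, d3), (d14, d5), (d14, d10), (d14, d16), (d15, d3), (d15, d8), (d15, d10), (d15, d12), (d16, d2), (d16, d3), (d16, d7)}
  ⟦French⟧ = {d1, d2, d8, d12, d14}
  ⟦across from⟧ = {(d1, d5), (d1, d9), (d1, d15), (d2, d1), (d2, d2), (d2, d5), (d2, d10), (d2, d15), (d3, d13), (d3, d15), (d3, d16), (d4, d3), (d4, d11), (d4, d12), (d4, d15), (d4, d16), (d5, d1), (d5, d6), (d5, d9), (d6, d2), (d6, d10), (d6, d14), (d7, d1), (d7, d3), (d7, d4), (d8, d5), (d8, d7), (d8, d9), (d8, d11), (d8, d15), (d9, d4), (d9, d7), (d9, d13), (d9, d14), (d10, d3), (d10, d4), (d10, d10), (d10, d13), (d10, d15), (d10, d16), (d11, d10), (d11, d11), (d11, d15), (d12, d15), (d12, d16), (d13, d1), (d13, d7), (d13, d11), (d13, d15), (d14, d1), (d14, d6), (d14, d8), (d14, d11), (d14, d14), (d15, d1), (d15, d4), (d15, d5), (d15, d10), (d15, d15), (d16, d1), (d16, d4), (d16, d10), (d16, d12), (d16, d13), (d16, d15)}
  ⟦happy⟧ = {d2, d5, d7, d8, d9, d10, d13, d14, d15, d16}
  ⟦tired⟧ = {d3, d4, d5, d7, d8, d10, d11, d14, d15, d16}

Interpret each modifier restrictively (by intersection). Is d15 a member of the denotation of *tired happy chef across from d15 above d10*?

yes

⟦across from d15⟧ = {x : ⟨x, d15⟩ ∈ ⟦across from⟧} = {d1, d2, d3, d4, d8, d10, d11, d12, d13, d15, d16}
⟦above d10⟧ = {x : ⟨x, d10⟩ ∈ ⟦above⟧} = {d1, d2, d4, d7, d8, d9, d10, d11, d12, d13, d14, d15}
⟦chef⟧ = {d3, d5, d6, d8, d9, d11, d12, d13, d15}
… ∩ ⟦across from d15⟧ = {d3, d5, d6, d8, d9, d11, d12, d13, d15} ∩ {d1, d2, d3, d4, d8, d10, d11, d12, d13, d15, d16} = {d3, d8, d11, d12, d13, d15}
… ∩ ⟦above d10⟧ = {d3, d8, d11, d12, d13, d15} ∩ {d1, d2, d4, d7, d8, d9, d10, d11, d12, d13, d14, d15} = {d8, d11, d12, d13, d15}
… ∩ ⟦tired⟧ = {d8, d11, d12, d13, d15} ∩ {d3, d4, d5, d7, d8, d10, d11, d14, d15, d16} = {d8, d11, d15}
… ∩ ⟦happy⟧ = {d8, d11, d15} ∩ {d2, d5, d7, d8, d9, d10, d13, d14, d15, d16} = {d8, d15}
⟦tired happy chef across from d15 above d10⟧ = {d8, d15}; d15 ∈ this set.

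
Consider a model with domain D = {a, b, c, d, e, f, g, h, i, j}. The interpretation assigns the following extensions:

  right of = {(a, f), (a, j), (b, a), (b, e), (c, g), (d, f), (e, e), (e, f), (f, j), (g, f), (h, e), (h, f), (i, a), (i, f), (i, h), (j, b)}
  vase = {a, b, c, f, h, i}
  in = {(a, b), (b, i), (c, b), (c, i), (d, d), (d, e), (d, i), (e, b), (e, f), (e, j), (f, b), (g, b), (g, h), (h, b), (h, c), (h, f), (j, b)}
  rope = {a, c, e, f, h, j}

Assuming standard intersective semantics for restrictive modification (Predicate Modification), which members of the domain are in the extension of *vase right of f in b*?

{a, h}

⟦right of f⟧ = {x : ⟨x, f⟩ ∈ ⟦right of⟧} = {a, d, e, g, h, i}
⟦in b⟧ = {x : ⟨x, b⟩ ∈ ⟦in⟧} = {a, c, e, f, g, h, j}
⟦vase⟧ = {a, b, c, f, h, i}
… ∩ ⟦right of f⟧ = {a, b, c, f, h, i} ∩ {a, d, e, g, h, i} = {a, h, i}
… ∩ ⟦in b⟧ = {a, h, i} ∩ {a, c, e, f, g, h, j} = {a, h}
So ⟦vase right of f in b⟧ = {a, h}.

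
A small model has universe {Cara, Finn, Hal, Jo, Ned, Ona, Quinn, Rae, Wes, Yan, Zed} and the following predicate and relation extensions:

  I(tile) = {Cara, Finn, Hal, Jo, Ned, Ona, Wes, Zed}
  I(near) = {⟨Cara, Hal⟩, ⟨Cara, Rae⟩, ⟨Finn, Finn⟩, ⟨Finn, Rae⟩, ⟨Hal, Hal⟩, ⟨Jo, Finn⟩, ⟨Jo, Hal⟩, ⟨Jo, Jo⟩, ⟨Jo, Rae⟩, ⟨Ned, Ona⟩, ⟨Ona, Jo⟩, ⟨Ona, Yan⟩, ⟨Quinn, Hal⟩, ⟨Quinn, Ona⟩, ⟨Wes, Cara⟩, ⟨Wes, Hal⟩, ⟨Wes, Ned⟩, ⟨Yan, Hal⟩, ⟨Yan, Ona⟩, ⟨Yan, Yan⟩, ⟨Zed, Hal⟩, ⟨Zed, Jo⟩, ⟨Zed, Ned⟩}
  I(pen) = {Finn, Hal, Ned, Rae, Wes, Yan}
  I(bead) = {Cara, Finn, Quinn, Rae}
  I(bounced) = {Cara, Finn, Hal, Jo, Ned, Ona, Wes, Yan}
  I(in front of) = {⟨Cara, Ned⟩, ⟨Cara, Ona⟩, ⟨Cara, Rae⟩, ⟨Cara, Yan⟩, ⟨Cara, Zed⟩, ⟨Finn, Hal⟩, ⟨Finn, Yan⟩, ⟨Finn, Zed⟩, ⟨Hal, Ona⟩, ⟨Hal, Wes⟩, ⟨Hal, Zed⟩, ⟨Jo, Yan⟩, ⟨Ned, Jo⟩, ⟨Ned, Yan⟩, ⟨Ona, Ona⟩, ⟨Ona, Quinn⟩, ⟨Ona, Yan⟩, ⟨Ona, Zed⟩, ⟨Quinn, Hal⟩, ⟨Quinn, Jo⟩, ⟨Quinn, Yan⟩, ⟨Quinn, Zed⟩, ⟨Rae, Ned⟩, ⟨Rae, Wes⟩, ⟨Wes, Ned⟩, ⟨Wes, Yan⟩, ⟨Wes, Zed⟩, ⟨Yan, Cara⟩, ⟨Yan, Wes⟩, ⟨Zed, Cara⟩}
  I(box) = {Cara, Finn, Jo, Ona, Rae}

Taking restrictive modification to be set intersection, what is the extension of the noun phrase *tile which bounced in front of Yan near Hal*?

⟦which bounced⟧ = ⟦bounced⟧ = {Cara, Finn, Hal, Jo, Ned, Ona, Wes, Yan}
⟦in front of Yan⟧ = {x : ⟨x, Yan⟩ ∈ ⟦in front of⟧} = {Cara, Finn, Jo, Ned, Ona, Quinn, Wes}
⟦near Hal⟧ = {x : ⟨x, Hal⟩ ∈ ⟦near⟧} = {Cara, Hal, Jo, Quinn, Wes, Yan, Zed}
⟦tile⟧ = {Cara, Finn, Hal, Jo, Ned, Ona, Wes, Zed}
… ∩ ⟦which bounced⟧ = {Cara, Finn, Hal, Jo, Ned, Ona, Wes, Zed} ∩ {Cara, Finn, Hal, Jo, Ned, Ona, Wes, Yan} = {Cara, Finn, Hal, Jo, Ned, Ona, Wes}
… ∩ ⟦in front of Yan⟧ = {Cara, Finn, Hal, Jo, Ned, Ona, Wes} ∩ {Cara, Finn, Jo, Ned, Ona, Quinn, Wes} = {Cara, Finn, Jo, Ned, Ona, Wes}
… ∩ ⟦near Hal⟧ = {Cara, Finn, Jo, Ned, Ona, Wes} ∩ {Cara, Hal, Jo, Quinn, Wes, Yan, Zed} = {Cara, Jo, Wes}
So ⟦tile which bounced in front of Yan near Hal⟧ = {Cara, Jo, Wes}.

{Cara, Jo, Wes}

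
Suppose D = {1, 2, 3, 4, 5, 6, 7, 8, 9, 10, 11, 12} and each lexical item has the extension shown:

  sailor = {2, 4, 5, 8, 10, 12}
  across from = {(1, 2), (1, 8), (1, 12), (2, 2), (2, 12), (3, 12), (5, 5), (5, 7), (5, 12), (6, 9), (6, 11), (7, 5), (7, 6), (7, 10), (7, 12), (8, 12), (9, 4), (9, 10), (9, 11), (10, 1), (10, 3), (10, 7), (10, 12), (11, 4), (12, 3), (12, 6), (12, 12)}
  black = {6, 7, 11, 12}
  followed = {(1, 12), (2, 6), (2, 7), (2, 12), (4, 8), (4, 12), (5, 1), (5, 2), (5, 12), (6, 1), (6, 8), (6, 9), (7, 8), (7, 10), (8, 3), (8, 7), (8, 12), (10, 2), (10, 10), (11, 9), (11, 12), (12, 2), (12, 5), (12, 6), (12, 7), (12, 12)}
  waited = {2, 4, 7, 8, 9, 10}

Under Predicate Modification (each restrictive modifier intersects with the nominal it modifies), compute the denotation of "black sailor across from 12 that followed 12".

⟦across from 12⟧ = {x : ⟨x, 12⟩ ∈ ⟦across from⟧} = {1, 2, 3, 5, 7, 8, 10, 12}
⟦that followed 12⟧ = {x : ⟨x, 12⟩ ∈ ⟦followed⟧} = {1, 2, 4, 5, 8, 11, 12}
⟦sailor⟧ = {2, 4, 5, 8, 10, 12}
… ∩ ⟦across from 12⟧ = {2, 4, 5, 8, 10, 12} ∩ {1, 2, 3, 5, 7, 8, 10, 12} = {2, 5, 8, 10, 12}
… ∩ ⟦that followed 12⟧ = {2, 5, 8, 10, 12} ∩ {1, 2, 4, 5, 8, 11, 12} = {2, 5, 8, 12}
… ∩ ⟦black⟧ = {2, 5, 8, 12} ∩ {6, 7, 11, 12} = {12}
So ⟦black sailor across from 12 that followed 12⟧ = {12}.

{12}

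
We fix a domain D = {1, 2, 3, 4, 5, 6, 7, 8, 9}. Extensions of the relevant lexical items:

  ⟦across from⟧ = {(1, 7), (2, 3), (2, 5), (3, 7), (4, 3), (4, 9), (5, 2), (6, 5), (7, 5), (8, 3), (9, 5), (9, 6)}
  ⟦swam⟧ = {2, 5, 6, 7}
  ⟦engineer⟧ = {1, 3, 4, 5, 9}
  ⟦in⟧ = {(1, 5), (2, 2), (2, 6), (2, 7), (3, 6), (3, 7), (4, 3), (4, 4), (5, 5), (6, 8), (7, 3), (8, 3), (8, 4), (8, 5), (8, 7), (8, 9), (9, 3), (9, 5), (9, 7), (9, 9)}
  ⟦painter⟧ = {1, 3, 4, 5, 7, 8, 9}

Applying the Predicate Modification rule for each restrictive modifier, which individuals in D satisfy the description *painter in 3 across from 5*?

⟦in 3⟧ = {x : ⟨x, 3⟩ ∈ ⟦in⟧} = {4, 7, 8, 9}
⟦across from 5⟧ = {x : ⟨x, 5⟩ ∈ ⟦across from⟧} = {2, 6, 7, 9}
⟦painter⟧ = {1, 3, 4, 5, 7, 8, 9}
… ∩ ⟦in 3⟧ = {1, 3, 4, 5, 7, 8, 9} ∩ {4, 7, 8, 9} = {4, 7, 8, 9}
… ∩ ⟦across from 5⟧ = {4, 7, 8, 9} ∩ {2, 6, 7, 9} = {7, 9}
So ⟦painter in 3 across from 5⟧ = {7, 9}.

{7, 9}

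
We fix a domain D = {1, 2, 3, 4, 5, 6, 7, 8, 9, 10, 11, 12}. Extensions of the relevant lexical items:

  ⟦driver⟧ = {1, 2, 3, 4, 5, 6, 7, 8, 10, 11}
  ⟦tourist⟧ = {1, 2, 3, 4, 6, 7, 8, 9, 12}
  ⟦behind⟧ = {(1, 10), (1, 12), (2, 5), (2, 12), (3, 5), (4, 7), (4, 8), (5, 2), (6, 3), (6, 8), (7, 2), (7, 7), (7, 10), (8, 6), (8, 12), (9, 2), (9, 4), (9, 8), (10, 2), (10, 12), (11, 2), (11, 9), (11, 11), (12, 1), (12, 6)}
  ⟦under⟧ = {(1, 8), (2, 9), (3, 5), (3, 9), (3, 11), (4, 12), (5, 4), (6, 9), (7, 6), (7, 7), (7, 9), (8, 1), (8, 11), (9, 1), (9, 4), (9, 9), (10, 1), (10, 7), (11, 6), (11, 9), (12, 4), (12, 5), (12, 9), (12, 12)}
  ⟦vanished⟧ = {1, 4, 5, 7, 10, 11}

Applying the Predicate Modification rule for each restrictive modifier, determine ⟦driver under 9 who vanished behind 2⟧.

⟦under 9⟧ = {x : ⟨x, 9⟩ ∈ ⟦under⟧} = {2, 3, 6, 7, 9, 11, 12}
⟦who vanished⟧ = ⟦vanished⟧ = {1, 4, 5, 7, 10, 11}
⟦behind 2⟧ = {x : ⟨x, 2⟩ ∈ ⟦behind⟧} = {5, 7, 9, 10, 11}
⟦driver⟧ = {1, 2, 3, 4, 5, 6, 7, 8, 10, 11}
… ∩ ⟦under 9⟧ = {1, 2, 3, 4, 5, 6, 7, 8, 10, 11} ∩ {2, 3, 6, 7, 9, 11, 12} = {2, 3, 6, 7, 11}
… ∩ ⟦who vanished⟧ = {2, 3, 6, 7, 11} ∩ {1, 4, 5, 7, 10, 11} = {7, 11}
… ∩ ⟦behind 2⟧ = {7, 11} ∩ {5, 7, 9, 10, 11} = {7, 11}
So ⟦driver under 9 who vanished behind 2⟧ = {7, 11}.

{7, 11}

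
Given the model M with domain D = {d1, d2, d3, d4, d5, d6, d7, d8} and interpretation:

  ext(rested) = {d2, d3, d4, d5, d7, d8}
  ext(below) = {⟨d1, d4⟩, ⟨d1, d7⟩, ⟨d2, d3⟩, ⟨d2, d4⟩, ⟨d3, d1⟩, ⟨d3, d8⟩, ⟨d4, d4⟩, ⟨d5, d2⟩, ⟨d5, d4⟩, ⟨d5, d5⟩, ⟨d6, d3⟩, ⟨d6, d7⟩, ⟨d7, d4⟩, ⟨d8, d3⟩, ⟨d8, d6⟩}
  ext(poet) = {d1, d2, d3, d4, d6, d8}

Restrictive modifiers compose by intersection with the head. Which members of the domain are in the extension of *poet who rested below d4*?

⟦who rested⟧ = ⟦rested⟧ = {d2, d3, d4, d5, d7, d8}
⟦below d4⟧ = {x : ⟨x, d4⟩ ∈ ⟦below⟧} = {d1, d2, d4, d5, d7}
⟦poet⟧ = {d1, d2, d3, d4, d6, d8}
… ∩ ⟦who rested⟧ = {d1, d2, d3, d4, d6, d8} ∩ {d2, d3, d4, d5, d7, d8} = {d2, d3, d4, d8}
… ∩ ⟦below d4⟧ = {d2, d3, d4, d8} ∩ {d1, d2, d4, d5, d7} = {d2, d4}
So ⟦poet who rested below d4⟧ = {d2, d4}.

{d2, d4}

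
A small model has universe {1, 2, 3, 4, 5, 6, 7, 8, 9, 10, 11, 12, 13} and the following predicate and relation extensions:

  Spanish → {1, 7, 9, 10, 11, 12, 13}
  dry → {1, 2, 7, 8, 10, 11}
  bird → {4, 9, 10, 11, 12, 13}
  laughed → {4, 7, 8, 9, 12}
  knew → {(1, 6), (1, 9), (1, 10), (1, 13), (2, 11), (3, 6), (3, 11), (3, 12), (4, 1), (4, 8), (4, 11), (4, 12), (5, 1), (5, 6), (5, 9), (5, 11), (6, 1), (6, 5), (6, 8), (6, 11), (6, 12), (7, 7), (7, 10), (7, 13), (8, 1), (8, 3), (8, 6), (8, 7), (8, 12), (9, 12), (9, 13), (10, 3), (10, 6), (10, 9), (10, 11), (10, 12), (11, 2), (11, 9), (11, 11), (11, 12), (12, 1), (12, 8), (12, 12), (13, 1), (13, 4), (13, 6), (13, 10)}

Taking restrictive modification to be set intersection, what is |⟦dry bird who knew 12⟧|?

2

⟦who knew 12⟧ = {x : ⟨x, 12⟩ ∈ ⟦knew⟧} = {3, 4, 6, 8, 9, 10, 11, 12}
⟦bird⟧ = {4, 9, 10, 11, 12, 13}
… ∩ ⟦who knew 12⟧ = {4, 9, 10, 11, 12, 13} ∩ {3, 4, 6, 8, 9, 10, 11, 12} = {4, 9, 10, 11, 12}
… ∩ ⟦dry⟧ = {4, 9, 10, 11, 12} ∩ {1, 2, 7, 8, 10, 11} = {10, 11}
⟦dry bird who knew 12⟧ = {10, 11}, so the cardinality is 2.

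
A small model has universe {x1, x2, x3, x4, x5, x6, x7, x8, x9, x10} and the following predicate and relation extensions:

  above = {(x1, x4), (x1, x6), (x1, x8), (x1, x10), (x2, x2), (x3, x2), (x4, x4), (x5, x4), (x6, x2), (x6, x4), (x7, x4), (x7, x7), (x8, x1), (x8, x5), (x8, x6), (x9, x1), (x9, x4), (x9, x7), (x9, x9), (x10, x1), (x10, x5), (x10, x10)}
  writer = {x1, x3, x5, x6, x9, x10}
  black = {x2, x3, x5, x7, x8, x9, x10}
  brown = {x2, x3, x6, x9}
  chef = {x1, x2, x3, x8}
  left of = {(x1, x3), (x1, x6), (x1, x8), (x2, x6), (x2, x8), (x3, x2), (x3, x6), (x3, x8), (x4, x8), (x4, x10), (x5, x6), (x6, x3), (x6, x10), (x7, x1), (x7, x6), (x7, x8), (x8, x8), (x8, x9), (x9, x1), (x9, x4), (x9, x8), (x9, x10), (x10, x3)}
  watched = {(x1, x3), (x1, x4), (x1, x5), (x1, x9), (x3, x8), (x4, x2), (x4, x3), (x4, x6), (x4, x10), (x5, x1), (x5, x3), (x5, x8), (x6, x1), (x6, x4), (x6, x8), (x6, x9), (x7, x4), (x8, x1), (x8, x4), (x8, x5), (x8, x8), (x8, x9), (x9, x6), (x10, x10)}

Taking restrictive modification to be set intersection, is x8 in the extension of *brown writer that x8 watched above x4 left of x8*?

no

⟦that x8 watched⟧ = {x : ⟨x8, x⟩ ∈ ⟦watched⟧} = {x1, x4, x5, x8, x9}
⟦above x4⟧ = {x : ⟨x, x4⟩ ∈ ⟦above⟧} = {x1, x4, x5, x6, x7, x9}
⟦left of x8⟧ = {x : ⟨x, x8⟩ ∈ ⟦left of⟧} = {x1, x2, x3, x4, x7, x8, x9}
⟦writer⟧ = {x1, x3, x5, x6, x9, x10}
… ∩ ⟦that x8 watched⟧ = {x1, x3, x5, x6, x9, x10} ∩ {x1, x4, x5, x8, x9} = {x1, x5, x9}
… ∩ ⟦above x4⟧ = {x1, x5, x9} ∩ {x1, x4, x5, x6, x7, x9} = {x1, x5, x9}
… ∩ ⟦left of x8⟧ = {x1, x5, x9} ∩ {x1, x2, x3, x4, x7, x8, x9} = {x1, x9}
… ∩ ⟦brown⟧ = {x1, x9} ∩ {x2, x3, x6, x9} = {x9}
⟦brown writer that x8 watched above x4 left of x8⟧ = {x9}; x8 ∉ this set.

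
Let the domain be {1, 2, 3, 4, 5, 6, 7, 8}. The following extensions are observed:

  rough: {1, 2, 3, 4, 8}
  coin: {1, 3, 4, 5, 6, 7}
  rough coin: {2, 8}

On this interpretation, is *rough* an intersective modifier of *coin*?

⟦rough⟧ ∩ ⟦coin⟧ = {1, 2, 3, 4, 8} ∩ {1, 3, 4, 5, 6, 7} = {1, 3, 4}
Observed ⟦rough coin⟧ = {2, 8}.
These differ, so the modifier is not intersective in this model.

no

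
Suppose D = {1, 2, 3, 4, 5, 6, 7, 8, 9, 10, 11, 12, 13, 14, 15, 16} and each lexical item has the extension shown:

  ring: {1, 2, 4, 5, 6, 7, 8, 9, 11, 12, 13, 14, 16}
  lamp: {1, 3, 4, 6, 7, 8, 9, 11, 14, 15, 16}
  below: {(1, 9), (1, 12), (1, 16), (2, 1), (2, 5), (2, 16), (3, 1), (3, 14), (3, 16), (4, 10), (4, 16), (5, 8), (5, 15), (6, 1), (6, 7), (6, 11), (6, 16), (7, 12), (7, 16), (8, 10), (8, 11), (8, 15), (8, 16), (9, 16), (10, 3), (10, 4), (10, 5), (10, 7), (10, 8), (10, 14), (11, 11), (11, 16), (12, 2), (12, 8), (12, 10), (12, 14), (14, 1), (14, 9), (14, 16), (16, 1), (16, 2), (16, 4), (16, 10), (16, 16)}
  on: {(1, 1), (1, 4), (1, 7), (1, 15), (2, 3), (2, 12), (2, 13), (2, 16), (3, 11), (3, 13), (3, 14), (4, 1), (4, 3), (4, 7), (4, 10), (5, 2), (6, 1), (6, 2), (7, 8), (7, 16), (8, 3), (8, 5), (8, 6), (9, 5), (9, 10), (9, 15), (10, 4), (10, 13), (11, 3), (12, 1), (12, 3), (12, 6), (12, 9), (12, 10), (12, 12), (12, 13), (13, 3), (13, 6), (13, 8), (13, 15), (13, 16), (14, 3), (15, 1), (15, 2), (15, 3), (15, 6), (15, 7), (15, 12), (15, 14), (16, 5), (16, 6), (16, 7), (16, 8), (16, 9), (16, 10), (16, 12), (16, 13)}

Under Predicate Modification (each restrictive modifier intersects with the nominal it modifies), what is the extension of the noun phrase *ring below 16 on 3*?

⟦below 16⟧ = {x : ⟨x, 16⟩ ∈ ⟦below⟧} = {1, 2, 3, 4, 6, 7, 8, 9, 11, 14, 16}
⟦on 3⟧ = {x : ⟨x, 3⟩ ∈ ⟦on⟧} = {2, 4, 8, 11, 12, 13, 14, 15}
⟦ring⟧ = {1, 2, 4, 5, 6, 7, 8, 9, 11, 12, 13, 14, 16}
… ∩ ⟦below 16⟧ = {1, 2, 4, 5, 6, 7, 8, 9, 11, 12, 13, 14, 16} ∩ {1, 2, 3, 4, 6, 7, 8, 9, 11, 14, 16} = {1, 2, 4, 6, 7, 8, 9, 11, 14, 16}
… ∩ ⟦on 3⟧ = {1, 2, 4, 6, 7, 8, 9, 11, 14, 16} ∩ {2, 4, 8, 11, 12, 13, 14, 15} = {2, 4, 8, 11, 14}
So ⟦ring below 16 on 3⟧ = {2, 4, 8, 11, 14}.

{2, 4, 8, 11, 14}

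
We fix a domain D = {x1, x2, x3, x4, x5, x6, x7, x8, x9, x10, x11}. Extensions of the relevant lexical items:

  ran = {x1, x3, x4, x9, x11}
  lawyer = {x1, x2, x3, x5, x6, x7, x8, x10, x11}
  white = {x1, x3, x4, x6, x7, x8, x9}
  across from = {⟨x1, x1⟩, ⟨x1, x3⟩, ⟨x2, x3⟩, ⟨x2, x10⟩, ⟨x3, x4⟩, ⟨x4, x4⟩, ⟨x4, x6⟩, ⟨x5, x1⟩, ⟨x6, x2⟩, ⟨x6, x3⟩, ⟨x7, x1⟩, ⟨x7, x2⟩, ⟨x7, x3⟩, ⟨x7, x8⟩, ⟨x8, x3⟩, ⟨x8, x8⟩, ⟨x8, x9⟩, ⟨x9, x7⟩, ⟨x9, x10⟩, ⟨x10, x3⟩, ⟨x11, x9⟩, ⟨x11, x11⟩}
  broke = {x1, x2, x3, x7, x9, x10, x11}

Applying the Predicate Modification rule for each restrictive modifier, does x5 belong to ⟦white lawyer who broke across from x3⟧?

no

⟦who broke⟧ = ⟦broke⟧ = {x1, x2, x3, x7, x9, x10, x11}
⟦across from x3⟧ = {x : ⟨x, x3⟩ ∈ ⟦across from⟧} = {x1, x2, x6, x7, x8, x10}
⟦lawyer⟧ = {x1, x2, x3, x5, x6, x7, x8, x10, x11}
… ∩ ⟦who broke⟧ = {x1, x2, x3, x5, x6, x7, x8, x10, x11} ∩ {x1, x2, x3, x7, x9, x10, x11} = {x1, x2, x3, x7, x10, x11}
… ∩ ⟦across from x3⟧ = {x1, x2, x3, x7, x10, x11} ∩ {x1, x2, x6, x7, x8, x10} = {x1, x2, x7, x10}
… ∩ ⟦white⟧ = {x1, x2, x7, x10} ∩ {x1, x3, x4, x6, x7, x8, x9} = {x1, x7}
⟦white lawyer who broke across from x3⟧ = {x1, x7}; x5 ∉ this set.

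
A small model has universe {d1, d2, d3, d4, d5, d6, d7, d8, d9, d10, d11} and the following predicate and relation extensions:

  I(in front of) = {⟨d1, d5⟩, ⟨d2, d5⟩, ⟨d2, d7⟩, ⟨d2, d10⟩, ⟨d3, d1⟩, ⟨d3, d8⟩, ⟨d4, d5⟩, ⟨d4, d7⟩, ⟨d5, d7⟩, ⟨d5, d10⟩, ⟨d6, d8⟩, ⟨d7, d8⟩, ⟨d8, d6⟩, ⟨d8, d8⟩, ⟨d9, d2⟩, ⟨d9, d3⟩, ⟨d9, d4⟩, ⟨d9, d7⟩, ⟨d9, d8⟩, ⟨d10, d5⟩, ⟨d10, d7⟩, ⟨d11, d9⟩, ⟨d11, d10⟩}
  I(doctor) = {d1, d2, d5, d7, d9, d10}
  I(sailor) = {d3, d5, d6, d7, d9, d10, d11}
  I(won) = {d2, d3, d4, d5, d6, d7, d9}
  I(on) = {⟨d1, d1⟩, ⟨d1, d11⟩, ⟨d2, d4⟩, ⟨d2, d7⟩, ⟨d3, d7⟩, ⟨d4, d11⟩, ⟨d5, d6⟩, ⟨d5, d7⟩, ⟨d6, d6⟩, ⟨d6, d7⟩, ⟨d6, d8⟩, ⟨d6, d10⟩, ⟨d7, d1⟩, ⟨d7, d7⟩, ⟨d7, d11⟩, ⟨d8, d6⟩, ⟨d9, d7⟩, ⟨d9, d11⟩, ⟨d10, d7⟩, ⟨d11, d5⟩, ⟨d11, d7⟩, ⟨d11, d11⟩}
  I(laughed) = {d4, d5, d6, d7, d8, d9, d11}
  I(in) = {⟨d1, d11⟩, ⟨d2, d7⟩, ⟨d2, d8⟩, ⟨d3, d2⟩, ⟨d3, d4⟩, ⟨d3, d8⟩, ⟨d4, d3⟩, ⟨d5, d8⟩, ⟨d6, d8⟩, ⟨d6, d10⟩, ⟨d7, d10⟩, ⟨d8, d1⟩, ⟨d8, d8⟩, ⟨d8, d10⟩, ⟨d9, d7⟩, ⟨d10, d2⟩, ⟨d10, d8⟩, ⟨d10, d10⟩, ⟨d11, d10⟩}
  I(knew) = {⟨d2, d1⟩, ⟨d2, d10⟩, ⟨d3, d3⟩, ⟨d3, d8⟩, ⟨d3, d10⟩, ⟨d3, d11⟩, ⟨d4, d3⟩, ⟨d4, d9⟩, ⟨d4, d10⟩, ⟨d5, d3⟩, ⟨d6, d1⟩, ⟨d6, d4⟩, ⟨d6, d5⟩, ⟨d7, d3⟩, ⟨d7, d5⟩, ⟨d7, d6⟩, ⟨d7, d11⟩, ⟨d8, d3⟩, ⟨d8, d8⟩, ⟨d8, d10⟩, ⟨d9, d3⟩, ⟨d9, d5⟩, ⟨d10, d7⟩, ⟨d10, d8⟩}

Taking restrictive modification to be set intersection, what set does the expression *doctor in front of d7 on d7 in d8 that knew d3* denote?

{d5}

⟦in front of d7⟧ = {x : ⟨x, d7⟩ ∈ ⟦in front of⟧} = {d2, d4, d5, d9, d10}
⟦on d7⟧ = {x : ⟨x, d7⟩ ∈ ⟦on⟧} = {d2, d3, d5, d6, d7, d9, d10, d11}
⟦in d8⟧ = {x : ⟨x, d8⟩ ∈ ⟦in⟧} = {d2, d3, d5, d6, d8, d10}
⟦that knew d3⟧ = {x : ⟨x, d3⟩ ∈ ⟦knew⟧} = {d3, d4, d5, d7, d8, d9}
⟦doctor⟧ = {d1, d2, d5, d7, d9, d10}
… ∩ ⟦in front of d7⟧ = {d1, d2, d5, d7, d9, d10} ∩ {d2, d4, d5, d9, d10} = {d2, d5, d9, d10}
… ∩ ⟦on d7⟧ = {d2, d5, d9, d10} ∩ {d2, d3, d5, d6, d7, d9, d10, d11} = {d2, d5, d9, d10}
… ∩ ⟦in d8⟧ = {d2, d5, d9, d10} ∩ {d2, d3, d5, d6, d8, d10} = {d2, d5, d10}
… ∩ ⟦that knew d3⟧ = {d2, d5, d10} ∩ {d3, d4, d5, d7, d8, d9} = {d5}
So ⟦doctor in front of d7 on d7 in d8 that knew d3⟧ = {d5}.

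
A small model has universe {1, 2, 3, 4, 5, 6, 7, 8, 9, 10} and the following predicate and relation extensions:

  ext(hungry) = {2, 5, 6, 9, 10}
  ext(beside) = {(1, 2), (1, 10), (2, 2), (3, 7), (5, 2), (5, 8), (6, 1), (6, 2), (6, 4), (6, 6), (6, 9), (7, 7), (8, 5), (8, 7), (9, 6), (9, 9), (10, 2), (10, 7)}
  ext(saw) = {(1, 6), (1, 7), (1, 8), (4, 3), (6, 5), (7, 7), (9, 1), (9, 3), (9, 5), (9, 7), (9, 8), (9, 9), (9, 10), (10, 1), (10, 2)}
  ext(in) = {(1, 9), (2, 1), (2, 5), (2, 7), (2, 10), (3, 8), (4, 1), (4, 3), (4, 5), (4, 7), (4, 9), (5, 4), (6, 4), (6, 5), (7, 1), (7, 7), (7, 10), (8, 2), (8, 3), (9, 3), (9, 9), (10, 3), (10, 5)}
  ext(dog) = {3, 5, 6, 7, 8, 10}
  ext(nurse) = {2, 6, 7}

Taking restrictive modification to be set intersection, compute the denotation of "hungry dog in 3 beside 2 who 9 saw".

{10}

⟦in 3⟧ = {x : ⟨x, 3⟩ ∈ ⟦in⟧} = {4, 8, 9, 10}
⟦beside 2⟧ = {x : ⟨x, 2⟩ ∈ ⟦beside⟧} = {1, 2, 5, 6, 10}
⟦who 9 saw⟧ = {x : ⟨9, x⟩ ∈ ⟦saw⟧} = {1, 3, 5, 7, 8, 9, 10}
⟦dog⟧ = {3, 5, 6, 7, 8, 10}
… ∩ ⟦in 3⟧ = {3, 5, 6, 7, 8, 10} ∩ {4, 8, 9, 10} = {8, 10}
… ∩ ⟦beside 2⟧ = {8, 10} ∩ {1, 2, 5, 6, 10} = {10}
… ∩ ⟦who 9 saw⟧ = {10} ∩ {1, 3, 5, 7, 8, 9, 10} = {10}
… ∩ ⟦hungry⟧ = {10} ∩ {2, 5, 6, 9, 10} = {10}
So ⟦hungry dog in 3 beside 2 who 9 saw⟧ = {10}.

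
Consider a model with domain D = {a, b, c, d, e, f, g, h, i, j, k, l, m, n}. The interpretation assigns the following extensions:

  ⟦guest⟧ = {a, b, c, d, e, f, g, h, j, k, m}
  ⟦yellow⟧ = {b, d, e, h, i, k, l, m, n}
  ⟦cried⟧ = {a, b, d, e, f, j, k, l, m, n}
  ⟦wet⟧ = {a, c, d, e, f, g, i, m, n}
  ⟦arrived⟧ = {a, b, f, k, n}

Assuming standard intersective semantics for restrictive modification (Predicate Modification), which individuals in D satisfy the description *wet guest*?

⟦guest⟧ = {a, b, c, d, e, f, g, h, j, k, m}
… ∩ ⟦wet⟧ = {a, b, c, d, e, f, g, h, j, k, m} ∩ {a, c, d, e, f, g, i, m, n} = {a, c, d, e, f, g, m}
So ⟦wet guest⟧ = {a, c, d, e, f, g, m}.

{a, c, d, e, f, g, m}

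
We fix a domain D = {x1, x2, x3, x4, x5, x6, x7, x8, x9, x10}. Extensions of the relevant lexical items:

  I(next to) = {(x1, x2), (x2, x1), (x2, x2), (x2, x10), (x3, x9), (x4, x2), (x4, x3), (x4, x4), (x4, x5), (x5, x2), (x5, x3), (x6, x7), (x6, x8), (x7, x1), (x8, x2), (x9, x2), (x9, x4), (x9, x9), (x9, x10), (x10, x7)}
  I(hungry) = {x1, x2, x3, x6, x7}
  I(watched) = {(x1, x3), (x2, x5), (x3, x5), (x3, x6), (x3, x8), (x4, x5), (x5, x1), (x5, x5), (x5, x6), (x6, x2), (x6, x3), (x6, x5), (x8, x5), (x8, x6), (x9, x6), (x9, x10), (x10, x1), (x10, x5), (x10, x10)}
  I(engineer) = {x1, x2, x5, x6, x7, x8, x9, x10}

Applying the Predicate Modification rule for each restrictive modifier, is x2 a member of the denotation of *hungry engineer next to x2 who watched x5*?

⟦next to x2⟧ = {x : ⟨x, x2⟩ ∈ ⟦next to⟧} = {x1, x2, x4, x5, x8, x9}
⟦who watched x5⟧ = {x : ⟨x, x5⟩ ∈ ⟦watched⟧} = {x2, x3, x4, x5, x6, x8, x10}
⟦engineer⟧ = {x1, x2, x5, x6, x7, x8, x9, x10}
… ∩ ⟦next to x2⟧ = {x1, x2, x5, x6, x7, x8, x9, x10} ∩ {x1, x2, x4, x5, x8, x9} = {x1, x2, x5, x8, x9}
… ∩ ⟦who watched x5⟧ = {x1, x2, x5, x8, x9} ∩ {x2, x3, x4, x5, x6, x8, x10} = {x2, x5, x8}
… ∩ ⟦hungry⟧ = {x2, x5, x8} ∩ {x1, x2, x3, x6, x7} = {x2}
⟦hungry engineer next to x2 who watched x5⟧ = {x2}; x2 ∈ this set.

yes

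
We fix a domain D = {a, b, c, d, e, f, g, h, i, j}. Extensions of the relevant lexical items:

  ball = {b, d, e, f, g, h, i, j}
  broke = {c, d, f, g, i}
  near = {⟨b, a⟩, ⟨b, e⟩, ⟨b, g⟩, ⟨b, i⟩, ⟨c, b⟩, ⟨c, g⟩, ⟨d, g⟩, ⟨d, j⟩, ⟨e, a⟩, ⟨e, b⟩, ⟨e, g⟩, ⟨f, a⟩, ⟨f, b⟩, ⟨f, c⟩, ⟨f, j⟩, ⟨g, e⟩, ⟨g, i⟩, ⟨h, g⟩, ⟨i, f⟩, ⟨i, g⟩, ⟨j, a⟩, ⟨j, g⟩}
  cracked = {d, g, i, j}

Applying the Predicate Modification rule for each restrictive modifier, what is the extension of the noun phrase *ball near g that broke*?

{d, i}

⟦near g⟧ = {x : ⟨x, g⟩ ∈ ⟦near⟧} = {b, c, d, e, h, i, j}
⟦that broke⟧ = ⟦broke⟧ = {c, d, f, g, i}
⟦ball⟧ = {b, d, e, f, g, h, i, j}
… ∩ ⟦near g⟧ = {b, d, e, f, g, h, i, j} ∩ {b, c, d, e, h, i, j} = {b, d, e, h, i, j}
… ∩ ⟦that broke⟧ = {b, d, e, h, i, j} ∩ {c, d, f, g, i} = {d, i}
So ⟦ball near g that broke⟧ = {d, i}.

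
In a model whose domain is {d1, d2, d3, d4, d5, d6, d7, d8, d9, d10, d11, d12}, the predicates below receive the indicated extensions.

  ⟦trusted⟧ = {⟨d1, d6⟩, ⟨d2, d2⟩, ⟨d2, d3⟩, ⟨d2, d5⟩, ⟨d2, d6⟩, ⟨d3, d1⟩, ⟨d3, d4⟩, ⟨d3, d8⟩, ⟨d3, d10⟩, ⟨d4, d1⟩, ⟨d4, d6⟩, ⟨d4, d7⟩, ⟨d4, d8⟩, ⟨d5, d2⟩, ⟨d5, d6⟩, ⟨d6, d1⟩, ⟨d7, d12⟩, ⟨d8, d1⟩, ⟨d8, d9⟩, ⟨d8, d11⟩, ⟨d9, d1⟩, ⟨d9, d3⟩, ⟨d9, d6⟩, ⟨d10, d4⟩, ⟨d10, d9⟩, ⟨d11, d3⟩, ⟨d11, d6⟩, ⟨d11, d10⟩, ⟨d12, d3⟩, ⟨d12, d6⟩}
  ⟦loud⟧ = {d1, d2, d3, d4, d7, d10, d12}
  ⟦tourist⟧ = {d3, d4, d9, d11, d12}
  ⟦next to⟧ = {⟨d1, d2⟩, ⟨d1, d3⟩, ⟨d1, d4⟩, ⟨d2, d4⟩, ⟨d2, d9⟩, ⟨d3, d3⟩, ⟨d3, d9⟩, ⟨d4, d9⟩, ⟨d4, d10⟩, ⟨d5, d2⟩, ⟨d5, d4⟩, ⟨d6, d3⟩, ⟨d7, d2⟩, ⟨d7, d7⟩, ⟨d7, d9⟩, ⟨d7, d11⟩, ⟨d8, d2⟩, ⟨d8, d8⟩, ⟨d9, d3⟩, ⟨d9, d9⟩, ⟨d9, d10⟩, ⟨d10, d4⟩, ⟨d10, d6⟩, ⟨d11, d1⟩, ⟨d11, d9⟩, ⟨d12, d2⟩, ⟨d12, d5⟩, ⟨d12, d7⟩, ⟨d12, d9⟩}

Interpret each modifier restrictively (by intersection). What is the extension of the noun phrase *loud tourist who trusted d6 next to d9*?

{d4, d12}

⟦who trusted d6⟧ = {x : ⟨x, d6⟩ ∈ ⟦trusted⟧} = {d1, d2, d4, d5, d9, d11, d12}
⟦next to d9⟧ = {x : ⟨x, d9⟩ ∈ ⟦next to⟧} = {d2, d3, d4, d7, d9, d11, d12}
⟦tourist⟧ = {d3, d4, d9, d11, d12}
… ∩ ⟦who trusted d6⟧ = {d3, d4, d9, d11, d12} ∩ {d1, d2, d4, d5, d9, d11, d12} = {d4, d9, d11, d12}
… ∩ ⟦next to d9⟧ = {d4, d9, d11, d12} ∩ {d2, d3, d4, d7, d9, d11, d12} = {d4, d9, d11, d12}
… ∩ ⟦loud⟧ = {d4, d9, d11, d12} ∩ {d1, d2, d3, d4, d7, d10, d12} = {d4, d12}
So ⟦loud tourist who trusted d6 next to d9⟧ = {d4, d12}.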